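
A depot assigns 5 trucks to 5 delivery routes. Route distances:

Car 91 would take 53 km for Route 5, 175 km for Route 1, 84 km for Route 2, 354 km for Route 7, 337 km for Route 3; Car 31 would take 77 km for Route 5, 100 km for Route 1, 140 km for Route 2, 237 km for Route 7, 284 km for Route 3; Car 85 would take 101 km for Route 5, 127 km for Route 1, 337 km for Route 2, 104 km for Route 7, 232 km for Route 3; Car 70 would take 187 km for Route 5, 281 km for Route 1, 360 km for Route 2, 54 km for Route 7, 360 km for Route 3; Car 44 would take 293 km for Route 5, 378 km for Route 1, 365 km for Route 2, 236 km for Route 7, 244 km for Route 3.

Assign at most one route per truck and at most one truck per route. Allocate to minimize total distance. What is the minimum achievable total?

Optimal: Car 91→Route 2 (84 km), Car 31→Route 1 (100 km), Car 85→Route 5 (101 km), Car 70→Route 7 (54 km), Car 44→Route 3 (244 km) — total 84+100+101+54+244 = 583 km.
Row-greedy (each truck in turn takes its cheapest remaining route) gives 861 km, worse by 278.
Every other assignment is strictly worse.

Min total: 583 km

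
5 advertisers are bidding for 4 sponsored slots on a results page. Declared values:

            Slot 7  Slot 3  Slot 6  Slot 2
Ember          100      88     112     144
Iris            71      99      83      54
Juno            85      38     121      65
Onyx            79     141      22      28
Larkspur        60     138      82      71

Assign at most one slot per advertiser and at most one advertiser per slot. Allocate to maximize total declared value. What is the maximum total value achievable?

Optimal: Onyx→Slot 7 ($79), Larkspur→Slot 3 ($138), Juno→Slot 6 ($121), Ember→Slot 2 ($144) — total 79+138+121+144 = $482.
Row-greedy (each advertiser in turn takes its best remaining slot) gives $443, worse by 39.

Max total: $482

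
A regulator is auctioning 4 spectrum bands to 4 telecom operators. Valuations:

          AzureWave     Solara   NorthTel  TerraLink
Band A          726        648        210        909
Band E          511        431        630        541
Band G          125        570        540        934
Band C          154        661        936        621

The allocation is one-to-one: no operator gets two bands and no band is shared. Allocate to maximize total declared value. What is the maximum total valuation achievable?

Max total: $3029M

This is the linear assignment problem.
Optimal: AzureWave→Band E ($511M), Solara→Band A ($648M), NorthTel→Band C ($936M), TerraLink→Band G ($934M) — total 511+648+936+934 = $3029M.
Row-greedy (each operator in turn takes its best remaining band) gives $2951M, worse by 78.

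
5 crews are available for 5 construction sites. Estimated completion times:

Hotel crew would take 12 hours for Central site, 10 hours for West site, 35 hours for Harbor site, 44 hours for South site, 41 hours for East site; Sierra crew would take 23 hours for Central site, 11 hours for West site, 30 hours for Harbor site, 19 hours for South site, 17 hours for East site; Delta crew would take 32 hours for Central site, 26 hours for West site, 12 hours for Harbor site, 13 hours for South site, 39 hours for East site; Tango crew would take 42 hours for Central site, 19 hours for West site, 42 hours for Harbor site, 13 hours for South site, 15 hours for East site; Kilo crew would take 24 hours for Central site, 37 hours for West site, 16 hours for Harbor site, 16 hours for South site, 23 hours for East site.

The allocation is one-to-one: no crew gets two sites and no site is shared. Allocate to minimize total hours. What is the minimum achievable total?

Treat this as an assignment problem: match each crew to one site.
Optimal: Hotel crew→Central site (12 hours), Sierra crew→West site (11 hours), Delta crew→Harbor site (12 hours), Tango crew→East site (15 hours), Kilo crew→South site (16 hours) — total 12+11+12+15+16 = 66 hours.
Row-greedy (each crew in turn takes its cheapest remaining site) gives 76 hours, worse by 10.
No other one-to-one assignment undercuts 66 hours.

Min total: 66 hours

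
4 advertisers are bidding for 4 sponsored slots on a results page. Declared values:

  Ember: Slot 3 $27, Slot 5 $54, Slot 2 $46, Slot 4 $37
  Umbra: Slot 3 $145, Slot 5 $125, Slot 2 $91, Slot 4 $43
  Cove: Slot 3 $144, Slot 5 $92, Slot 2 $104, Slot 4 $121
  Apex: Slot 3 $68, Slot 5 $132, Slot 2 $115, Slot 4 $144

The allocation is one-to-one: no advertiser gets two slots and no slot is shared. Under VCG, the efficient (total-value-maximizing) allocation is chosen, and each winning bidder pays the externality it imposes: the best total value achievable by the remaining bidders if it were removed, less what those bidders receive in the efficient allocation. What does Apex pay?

Apex pays $5.

Efficient allocation: Ember→Slot 2 ($46), Umbra→Slot 5 ($125), Cove→Slot 3 ($144), Apex→Slot 4 ($144); total welfare W = $459.
Apex receives Slot 4 at value $144, so the others get W − 144 = $315.
Without Apex: best allocation of the remaining 3 bidders over all 4 slots is Ember→Slot 5 ($54), Umbra→Slot 3 ($145), Cove→Slot 4 ($121), total $320.
VCG payment = (others' best without Apex) − (others' welfare with Apex) = 320 − 315 = $5.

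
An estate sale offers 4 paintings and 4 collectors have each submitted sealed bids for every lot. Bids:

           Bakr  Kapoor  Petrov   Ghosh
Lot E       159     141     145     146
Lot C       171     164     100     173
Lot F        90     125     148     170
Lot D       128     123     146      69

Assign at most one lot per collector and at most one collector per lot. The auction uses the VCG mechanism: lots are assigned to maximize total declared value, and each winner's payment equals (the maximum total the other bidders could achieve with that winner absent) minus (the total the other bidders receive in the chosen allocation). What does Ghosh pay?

Ghosh pays $2.

Efficient allocation: Bakr→Lot E ($159), Kapoor→Lot C ($164), Petrov→Lot D ($146), Ghosh→Lot F ($170); total welfare W = $639.
Ghosh receives Lot F at value $170, so the others get W − 170 = $469.
Without Ghosh: best allocation of the remaining 3 bidders over all 4 lots is Bakr→Lot E ($159), Kapoor→Lot C ($164), Petrov→Lot F ($148), total $471.
VCG payment = (others' best without Ghosh) − (others' welfare with Ghosh) = 471 − 469 = $2.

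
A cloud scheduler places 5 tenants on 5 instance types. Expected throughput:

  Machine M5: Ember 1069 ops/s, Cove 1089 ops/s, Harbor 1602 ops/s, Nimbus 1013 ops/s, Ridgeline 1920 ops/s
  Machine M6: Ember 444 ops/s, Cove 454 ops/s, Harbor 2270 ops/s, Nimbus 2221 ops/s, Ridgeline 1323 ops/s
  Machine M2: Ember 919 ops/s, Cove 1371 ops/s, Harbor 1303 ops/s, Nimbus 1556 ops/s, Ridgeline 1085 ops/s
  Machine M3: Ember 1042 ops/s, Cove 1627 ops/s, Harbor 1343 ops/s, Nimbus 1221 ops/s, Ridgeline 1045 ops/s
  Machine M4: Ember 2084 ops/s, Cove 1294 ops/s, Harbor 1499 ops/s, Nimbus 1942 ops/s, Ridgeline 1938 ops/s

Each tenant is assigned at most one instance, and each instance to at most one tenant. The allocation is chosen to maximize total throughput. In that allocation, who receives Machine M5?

Optimal: Ember→Machine M4 (2084 ops/s), Cove→Machine M3 (1627 ops/s), Harbor→Machine M6 (2270 ops/s), Nimbus→Machine M2 (1556 ops/s), Ridgeline→Machine M5 (1920 ops/s) — total 2084+1627+2270+1556+1920 = 9457 ops/s.
No other one-to-one assignment exceeds 9457 ops/s.
Ridgeline's own top instance is Machine M4 (1938 ops/s), but forcing Ridgeline→Machine M4 and reassigning the rest optimally gives only 8460 ops/s — worse by 997.

Ridgeline receives Machine M5.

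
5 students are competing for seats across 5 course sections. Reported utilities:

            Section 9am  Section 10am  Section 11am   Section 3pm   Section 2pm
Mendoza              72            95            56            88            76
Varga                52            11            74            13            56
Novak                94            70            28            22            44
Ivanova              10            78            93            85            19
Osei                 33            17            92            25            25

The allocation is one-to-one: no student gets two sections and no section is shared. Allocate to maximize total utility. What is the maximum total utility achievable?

Max total: 422 points

Optimal: Mendoza→Section 10am (95 points), Varga→Section 2pm (56 points), Novak→Section 9am (94 points), Ivanova→Section 3pm (85 points), Osei→Section 11am (92 points) — total 95+56+94+85+92 = 422 points.
Column-greedy (each section in turn goes to its best remaining student) gives 363 points, worse by 59.
Swapping Novak↔Varga (Novak→Section 2pm 44 points, Varga→Section 9am 52 points) loses 54.
No other one-to-one assignment exceeds 422 points.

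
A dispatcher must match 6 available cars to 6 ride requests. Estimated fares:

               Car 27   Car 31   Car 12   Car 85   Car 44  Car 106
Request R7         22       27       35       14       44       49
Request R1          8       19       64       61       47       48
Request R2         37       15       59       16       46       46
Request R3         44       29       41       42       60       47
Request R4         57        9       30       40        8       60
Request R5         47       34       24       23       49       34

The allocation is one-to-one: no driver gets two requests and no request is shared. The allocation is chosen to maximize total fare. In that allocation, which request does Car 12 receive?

Car 12 receives Request R2.

This is a one-to-one assignment (maximum-weight bipartite matching).
Optimal: Car 27→Request R4 ($57), Car 31→Request R5 ($34), Car 12→Request R2 ($59), Car 85→Request R1 ($61), Car 44→Request R3 ($60), Car 106→Request R7 ($49) — total 57+34+59+61+60+49 = $320.
Column-greedy (each request in turn goes to its best remaining driver) gives $277, worse by 43.
Checked against all permutations: $320 is optimal.
Car 12's own top request is Request R1 ($64), but forcing Car 12→Request R1 and reassigning the rest optimally gives only $292 — worse by 28.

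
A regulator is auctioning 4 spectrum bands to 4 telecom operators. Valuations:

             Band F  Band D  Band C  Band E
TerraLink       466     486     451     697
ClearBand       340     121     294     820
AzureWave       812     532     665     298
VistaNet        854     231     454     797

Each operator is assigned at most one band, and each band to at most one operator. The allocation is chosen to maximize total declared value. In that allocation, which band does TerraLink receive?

TerraLink receives Band D.

This is the linear assignment problem.
Optimal: TerraLink→Band D ($486M), ClearBand→Band E ($820M), AzureWave→Band C ($665M), VistaNet→Band F ($854M) — total 486+820+665+854 = $2825M.
Column-greedy (each band in turn goes to its best remaining operator) gives $2657M, worse by 168.
Swapping AzureWave↔TerraLink (AzureWave→Band D $532M, TerraLink→Band C $451M) loses 168.
TerraLink's own top band is Band E ($697M), but forcing TerraLink→Band E and reassigning the rest optimally gives only $2377M — worse by 448.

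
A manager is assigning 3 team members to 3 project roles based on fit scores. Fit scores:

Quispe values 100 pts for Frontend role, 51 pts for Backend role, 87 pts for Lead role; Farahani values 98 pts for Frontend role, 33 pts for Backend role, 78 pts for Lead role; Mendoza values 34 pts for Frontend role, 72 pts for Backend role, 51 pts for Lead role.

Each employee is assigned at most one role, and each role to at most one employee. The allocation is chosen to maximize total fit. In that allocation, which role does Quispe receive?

Optimal: Quispe→Lead role (87 pts), Farahani→Frontend role (98 pts), Mendoza→Backend role (72 pts) — total 87+98+72 = 257 pts.
Row-greedy (each employee in turn takes its best remaining role) gives 250 pts, worse by 7.
Swapping Farahani↔Mendoza (Farahani→Backend role 33 pts, Mendoza→Frontend role 34 pts) loses 103.
Quispe's own top role is Frontend role (100 pts), but forcing Quispe→Frontend role and reassigning the rest optimally gives only 250 pts — worse by 7.

Quispe receives Lead role.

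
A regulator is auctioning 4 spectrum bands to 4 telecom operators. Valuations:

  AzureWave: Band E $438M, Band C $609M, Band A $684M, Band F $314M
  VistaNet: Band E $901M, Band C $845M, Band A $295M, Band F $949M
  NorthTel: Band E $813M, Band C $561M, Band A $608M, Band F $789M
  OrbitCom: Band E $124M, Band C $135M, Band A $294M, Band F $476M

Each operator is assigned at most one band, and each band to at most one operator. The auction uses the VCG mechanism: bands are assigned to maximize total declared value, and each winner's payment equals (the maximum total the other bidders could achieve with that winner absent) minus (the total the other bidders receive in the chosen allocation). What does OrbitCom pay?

OrbitCom pays $104M.

Efficient allocation: AzureWave→Band A ($684M), VistaNet→Band C ($845M), NorthTel→Band E ($813M), OrbitCom→Band F ($476M); total welfare W = $2818M.
OrbitCom receives Band F at value $476M, so the others get W − 476 = $2342M.
Without OrbitCom: best allocation of the remaining 3 bidders over all 4 bands is AzureWave→Band A ($684M), VistaNet→Band F ($949M), NorthTel→Band E ($813M), total $2446M.
VCG payment = (others' best without OrbitCom) − (others' welfare with OrbitCom) = 2446 − 2342 = $104M.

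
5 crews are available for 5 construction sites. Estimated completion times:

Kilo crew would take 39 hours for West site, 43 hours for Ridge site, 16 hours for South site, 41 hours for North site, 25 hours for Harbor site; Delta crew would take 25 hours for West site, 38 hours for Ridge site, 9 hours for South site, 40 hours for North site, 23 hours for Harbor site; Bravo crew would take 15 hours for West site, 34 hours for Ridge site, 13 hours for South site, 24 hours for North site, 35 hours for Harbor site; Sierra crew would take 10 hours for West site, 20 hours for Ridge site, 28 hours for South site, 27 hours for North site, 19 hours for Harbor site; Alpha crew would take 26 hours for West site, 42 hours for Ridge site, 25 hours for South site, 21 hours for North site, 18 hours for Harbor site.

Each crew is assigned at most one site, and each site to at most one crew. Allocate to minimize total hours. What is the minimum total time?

Treat this as an assignment problem: match each crew to one site.
Optimal: Kilo crew→Harbor site (25 hours), Delta crew→South site (9 hours), Bravo crew→West site (15 hours), Sierra crew→Ridge site (20 hours), Alpha crew→North site (21 hours) — total 25+9+15+20+21 = 90 hours.
Min-entry greedy (repeatedly take the single cheapest remaining cell) gives 104 hours, worse by 14.
Swapping Alpha crew↔Delta crew (Alpha crew→South site 25 hours, Delta crew→North site 40 hours) adds 35.

Min total: 90 hours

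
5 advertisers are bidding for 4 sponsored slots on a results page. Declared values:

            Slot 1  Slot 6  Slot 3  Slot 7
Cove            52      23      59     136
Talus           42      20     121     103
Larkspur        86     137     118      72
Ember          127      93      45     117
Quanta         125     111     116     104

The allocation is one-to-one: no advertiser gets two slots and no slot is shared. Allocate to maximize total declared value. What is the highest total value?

Treat this as an assignment problem: match each advertiser to one slot.
Optimal: Ember→Slot 1 ($127), Larkspur→Slot 6 ($137), Talus→Slot 3 ($121), Cove→Slot 7 ($136) — total 127+137+121+136 = $521.
Next-best assignment: Quanta→Slot 1, Larkspur→Slot 6, Talus→Slot 3, Cove→Slot 7 = $519.

Max total: $521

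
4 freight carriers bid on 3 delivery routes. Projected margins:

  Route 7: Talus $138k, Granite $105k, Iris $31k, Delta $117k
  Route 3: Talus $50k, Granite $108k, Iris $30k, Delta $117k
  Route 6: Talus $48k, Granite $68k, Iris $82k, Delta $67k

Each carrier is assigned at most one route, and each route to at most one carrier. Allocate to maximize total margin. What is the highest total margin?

This is a one-to-one assignment (maximum-weight bipartite matching).
Optimal: Talus→Route 7 ($138k), Delta→Route 3 ($117k), Iris→Route 6 ($82k) — total 138+117+82 = $337k.
Row-greedy (each carrier in turn takes its best remaining route) gives $328k, worse by 9.

Maximum total: $337k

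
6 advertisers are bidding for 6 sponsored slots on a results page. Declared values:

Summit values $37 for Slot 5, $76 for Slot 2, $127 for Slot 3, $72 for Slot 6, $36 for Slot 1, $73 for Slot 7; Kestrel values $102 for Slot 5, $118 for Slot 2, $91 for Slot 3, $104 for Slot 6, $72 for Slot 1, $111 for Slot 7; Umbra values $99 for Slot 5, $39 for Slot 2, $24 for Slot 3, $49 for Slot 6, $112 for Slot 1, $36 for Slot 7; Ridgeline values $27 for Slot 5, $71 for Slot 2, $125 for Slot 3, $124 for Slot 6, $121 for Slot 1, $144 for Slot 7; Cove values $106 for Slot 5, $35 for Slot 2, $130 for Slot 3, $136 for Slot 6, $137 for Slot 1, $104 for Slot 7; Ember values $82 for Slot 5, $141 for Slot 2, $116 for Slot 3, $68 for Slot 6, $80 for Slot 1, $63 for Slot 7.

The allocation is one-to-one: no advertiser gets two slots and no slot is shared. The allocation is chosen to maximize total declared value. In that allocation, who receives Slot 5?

Kestrel receives Slot 5.

Treat this as an assignment problem: match each advertiser to one slot.
Optimal: Summit→Slot 3 ($127), Kestrel→Slot 5 ($102), Umbra→Slot 1 ($112), Ridgeline→Slot 7 ($144), Cove→Slot 6 ($136), Ember→Slot 2 ($141) — total 127+102+112+144+136+141 = $762.
Max-entry greedy (repeatedly take the single best remaining cell) gives $752, worse by 10.
Swapping Kestrel↔Summit (Kestrel→Slot 3 $91, Summit→Slot 5 $37) loses 101.
Every other assignment is strictly worse.
Kestrel's own top slot is Slot 2 ($118), but forcing Kestrel→Slot 2 and reassigning the rest optimally gives only $719 — worse by 43.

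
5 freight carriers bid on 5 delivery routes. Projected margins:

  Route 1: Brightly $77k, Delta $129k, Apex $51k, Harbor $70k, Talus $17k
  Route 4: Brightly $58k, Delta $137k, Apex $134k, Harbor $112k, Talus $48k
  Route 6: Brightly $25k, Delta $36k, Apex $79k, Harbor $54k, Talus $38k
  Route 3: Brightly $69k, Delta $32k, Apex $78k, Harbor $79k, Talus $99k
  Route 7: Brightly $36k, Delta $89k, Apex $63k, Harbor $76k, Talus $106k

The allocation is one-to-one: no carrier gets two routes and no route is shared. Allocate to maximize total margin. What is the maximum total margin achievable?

Maximum total: $495k

Optimal: Brightly→Route 3 ($69k), Delta→Route 1 ($129k), Apex→Route 6 ($79k), Harbor→Route 4 ($112k), Talus→Route 7 ($106k) — total 69+129+79+112+106 = $495k.
Column-greedy (each route in turn goes to its best remaining carrier) gives $452k, worse by 43.
Next-best assignment: Brightly→Route 3, Delta→Route 1, Apex→Route 4, Harbor→Route 6, Talus→Route 7 = $492k.
Checked against all permutations: $495k is optimal.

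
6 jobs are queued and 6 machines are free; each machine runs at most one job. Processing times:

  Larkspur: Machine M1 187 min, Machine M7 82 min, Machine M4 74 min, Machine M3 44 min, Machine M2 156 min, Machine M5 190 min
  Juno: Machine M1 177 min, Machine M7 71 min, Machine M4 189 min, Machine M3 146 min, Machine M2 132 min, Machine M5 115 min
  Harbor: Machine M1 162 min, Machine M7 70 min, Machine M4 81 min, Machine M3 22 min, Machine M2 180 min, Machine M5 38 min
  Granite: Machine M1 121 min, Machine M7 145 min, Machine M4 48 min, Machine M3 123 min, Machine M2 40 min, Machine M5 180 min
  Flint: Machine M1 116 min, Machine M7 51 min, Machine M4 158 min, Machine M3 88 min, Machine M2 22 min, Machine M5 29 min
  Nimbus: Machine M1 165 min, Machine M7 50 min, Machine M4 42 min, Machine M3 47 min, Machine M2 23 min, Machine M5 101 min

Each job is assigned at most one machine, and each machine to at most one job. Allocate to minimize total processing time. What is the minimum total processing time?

Optimal: Larkspur→Machine M3 (44 min), Juno→Machine M7 (71 min), Harbor→Machine M5 (38 min), Granite→Machine M1 (121 min), Flint→Machine M2 (22 min), Nimbus→Machine M4 (42 min) — total 44+71+38+121+22+42 = 338 min.
Min-entry greedy (repeatedly take the single cheapest remaining cell) gives 468 min, worse by 130.
Next-best assignment: Larkspur→Machine M4, Juno→Machine M7, Harbor→Machine M3, Granite→Machine M1, Flint→Machine M5, Nimbus→Machine M2 = 340 min.

Minimum total: 338 min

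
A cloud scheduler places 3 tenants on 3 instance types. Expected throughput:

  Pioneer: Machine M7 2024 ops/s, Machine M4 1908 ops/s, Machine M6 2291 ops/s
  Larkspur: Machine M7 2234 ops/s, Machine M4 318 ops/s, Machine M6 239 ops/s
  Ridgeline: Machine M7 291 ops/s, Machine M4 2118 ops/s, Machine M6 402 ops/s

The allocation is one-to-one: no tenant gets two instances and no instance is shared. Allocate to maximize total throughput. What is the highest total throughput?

Optimal: Pioneer→Machine M6 (2291 ops/s), Larkspur→Machine M7 (2234 ops/s), Ridgeline→Machine M4 (2118 ops/s) — total 2291+2234+2118 = 6643 ops/s.

Max total: 6643 ops/s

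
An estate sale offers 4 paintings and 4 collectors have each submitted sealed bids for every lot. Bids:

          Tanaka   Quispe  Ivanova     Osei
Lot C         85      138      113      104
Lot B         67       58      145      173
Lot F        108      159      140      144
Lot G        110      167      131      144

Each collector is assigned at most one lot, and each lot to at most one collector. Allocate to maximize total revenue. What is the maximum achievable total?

Max total: $565

Optimal: Tanaka→Lot C ($85), Quispe→Lot G ($167), Ivanova→Lot F ($140), Osei→Lot B ($173) — total 85+167+140+173 = $565.
Column-greedy (each lot in turn goes to its best remaining collector) gives $561, worse by 4.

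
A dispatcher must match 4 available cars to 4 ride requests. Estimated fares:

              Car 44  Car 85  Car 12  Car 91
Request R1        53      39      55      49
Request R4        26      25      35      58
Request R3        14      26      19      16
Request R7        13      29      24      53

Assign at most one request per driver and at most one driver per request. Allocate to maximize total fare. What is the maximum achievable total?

Optimal: Car 44→Request R1 ($53), Car 85→Request R3 ($26), Car 12→Request R4 ($35), Car 91→Request R7 ($53) — total 53+26+35+53 = $167.
Max-entry greedy (repeatedly take the single best remaining cell) gives $156, worse by 11.

Maximum total: $167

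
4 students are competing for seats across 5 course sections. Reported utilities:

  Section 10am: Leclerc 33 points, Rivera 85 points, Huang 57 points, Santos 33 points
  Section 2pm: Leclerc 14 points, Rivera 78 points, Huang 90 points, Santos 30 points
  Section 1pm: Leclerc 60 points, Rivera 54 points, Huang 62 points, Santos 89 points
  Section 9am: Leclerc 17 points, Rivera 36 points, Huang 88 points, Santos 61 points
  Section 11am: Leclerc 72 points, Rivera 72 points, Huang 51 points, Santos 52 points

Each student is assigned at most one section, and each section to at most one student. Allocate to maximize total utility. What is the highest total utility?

Treat this as an assignment problem: match each student to one section.
Optimal: Leclerc→Section 11am (72 points), Rivera→Section 10am (85 points), Huang→Section 2pm (90 points), Santos→Section 1pm (89 points) — total 72+85+90+89 = 336 points.
Column-greedy (each section in turn goes to its best remaining student) gives 281 points, worse by 55.
Next-best assignment: Leclerc→Section 11am, Rivera→Section 10am, Huang→Section 9am, Santos→Section 1pm = 334 points.
Swapping Rivera↔Huang (Rivera→Section 2pm 78 points, Huang→Section 10am 57 points) loses 40.
No other one-to-one assignment exceeds 336 points.

Maximum total: 336 points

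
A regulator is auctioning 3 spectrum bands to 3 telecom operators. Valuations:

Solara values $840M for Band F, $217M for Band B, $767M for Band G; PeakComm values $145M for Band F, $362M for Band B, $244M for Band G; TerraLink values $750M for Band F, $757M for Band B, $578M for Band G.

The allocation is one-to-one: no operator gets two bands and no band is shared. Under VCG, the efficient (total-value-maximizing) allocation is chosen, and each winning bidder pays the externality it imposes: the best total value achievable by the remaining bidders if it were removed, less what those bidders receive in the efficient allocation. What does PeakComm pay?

Efficient allocation: Solara→Band G ($767M), PeakComm→Band B ($362M), TerraLink→Band F ($750M); total welfare W = $1879M.
PeakComm receives Band B at value $362M, so the others get W − 362 = $1517M.
Without PeakComm: best allocation of the remaining 2 bidders over all 3 bands is Solara→Band F ($840M), TerraLink→Band B ($757M), total $1597M.
VCG payment = (others' best without PeakComm) − (others' welfare with PeakComm) = 1597 − 1517 = $80M.

PeakComm pays $80M.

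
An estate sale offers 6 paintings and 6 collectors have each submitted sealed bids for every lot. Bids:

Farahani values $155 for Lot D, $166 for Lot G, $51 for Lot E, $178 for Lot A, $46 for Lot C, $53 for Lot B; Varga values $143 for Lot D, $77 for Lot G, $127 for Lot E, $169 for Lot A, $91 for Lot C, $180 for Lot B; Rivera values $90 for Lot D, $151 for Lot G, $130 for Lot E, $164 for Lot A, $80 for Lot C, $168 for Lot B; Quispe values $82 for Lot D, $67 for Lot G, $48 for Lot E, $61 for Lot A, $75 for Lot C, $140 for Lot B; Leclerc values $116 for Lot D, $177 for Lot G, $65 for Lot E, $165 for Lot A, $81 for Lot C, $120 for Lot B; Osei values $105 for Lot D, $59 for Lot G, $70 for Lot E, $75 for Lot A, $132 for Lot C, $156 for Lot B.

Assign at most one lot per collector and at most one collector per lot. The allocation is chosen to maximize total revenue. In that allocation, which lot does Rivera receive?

Optimal: Farahani→Lot D ($155), Varga→Lot A ($169), Rivera→Lot E ($130), Quispe→Lot B ($140), Leclerc→Lot G ($177), Osei→Lot C ($132) — total 155+169+130+140+177+132 = $903.
Max-entry greedy (repeatedly take the single best remaining cell) gives $879, worse by 24.
Next-best assignment: Farahani→Lot A, Varga→Lot D, Rivera→Lot E, Quispe→Lot B, Leclerc→Lot G, Osei→Lot C = $900.
Rivera's own top lot is Lot B ($168), but forcing Rivera→Lot B and reassigning the rest optimally gives only $864 — worse by 39.

Rivera receives Lot E.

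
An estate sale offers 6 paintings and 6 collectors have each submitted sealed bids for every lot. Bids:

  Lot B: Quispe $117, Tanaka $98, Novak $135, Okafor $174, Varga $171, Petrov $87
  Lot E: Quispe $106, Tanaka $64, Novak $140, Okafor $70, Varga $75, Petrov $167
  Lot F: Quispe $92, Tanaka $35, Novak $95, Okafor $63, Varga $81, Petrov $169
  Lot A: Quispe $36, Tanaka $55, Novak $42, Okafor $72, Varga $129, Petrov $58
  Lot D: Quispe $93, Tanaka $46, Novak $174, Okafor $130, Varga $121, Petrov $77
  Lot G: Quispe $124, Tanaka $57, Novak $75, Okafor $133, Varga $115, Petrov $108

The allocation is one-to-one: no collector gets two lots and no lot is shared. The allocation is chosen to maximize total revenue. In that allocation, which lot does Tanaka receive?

Tanaka receives Lot E.

Optimal: Quispe→Lot G ($124), Tanaka→Lot E ($64), Novak→Lot D ($174), Okafor→Lot B ($174), Varga→Lot A ($129), Petrov→Lot F ($169) — total 124+64+174+174+129+169 = $834.
Row-greedy (each collector in turn takes its best remaining lot) gives $716, worse by 118.
Next-best assignment: Quispe→Lot E, Tanaka→Lot B, Novak→Lot D, Okafor→Lot G, Varga→Lot A, Petrov→Lot F = $809.
Tanaka's own top lot is Lot B ($98), but forcing Tanaka→Lot B and reassigning the rest optimally gives only $809 — worse by 25.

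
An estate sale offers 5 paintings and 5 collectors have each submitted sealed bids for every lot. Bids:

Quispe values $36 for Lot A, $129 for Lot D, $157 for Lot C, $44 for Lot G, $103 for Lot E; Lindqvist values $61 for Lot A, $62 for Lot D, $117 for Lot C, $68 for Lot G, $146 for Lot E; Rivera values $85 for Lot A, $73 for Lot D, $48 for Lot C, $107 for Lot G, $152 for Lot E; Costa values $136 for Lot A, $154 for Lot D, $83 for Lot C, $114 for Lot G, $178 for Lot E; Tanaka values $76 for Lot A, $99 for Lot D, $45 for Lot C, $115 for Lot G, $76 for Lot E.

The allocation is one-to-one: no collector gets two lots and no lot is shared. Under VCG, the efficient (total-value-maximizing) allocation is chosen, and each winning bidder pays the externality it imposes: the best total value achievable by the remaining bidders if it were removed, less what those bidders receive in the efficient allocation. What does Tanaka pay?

Tanaka pays $22.

Efficient allocation: Quispe→Lot C ($157), Lindqvist→Lot E ($146), Rivera→Lot A ($85), Costa→Lot D ($154), Tanaka→Lot G ($115); total welfare W = $657.
Tanaka receives Lot G at value $115, so the others get W − 115 = $542.
Without Tanaka: best allocation of the remaining 4 bidders over all 5 lots is Quispe→Lot C ($157), Lindqvist→Lot E ($146), Rivera→Lot G ($107), Costa→Lot D ($154), total $564.
VCG payment = (others' best without Tanaka) − (others' welfare with Tanaka) = 564 − 542 = $22.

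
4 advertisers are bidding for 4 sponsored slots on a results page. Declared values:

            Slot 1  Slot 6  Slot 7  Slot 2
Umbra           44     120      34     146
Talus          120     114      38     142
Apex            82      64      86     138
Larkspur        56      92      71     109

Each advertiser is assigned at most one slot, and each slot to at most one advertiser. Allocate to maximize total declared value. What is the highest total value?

Optimal: Umbra→Slot 6 ($120), Talus→Slot 1 ($120), Apex→Slot 2 ($138), Larkspur→Slot 7 ($71) — total 120+120+138+71 = $449.
Column-greedy (each slot in turn goes to its best remaining advertiser) gives $435, worse by 14.
Swapping Apex↔Larkspur (Apex→Slot 7 $86, Larkspur→Slot 2 $109) loses 14.
Checked against all permutations: $449 is optimal.

Maximum total: $449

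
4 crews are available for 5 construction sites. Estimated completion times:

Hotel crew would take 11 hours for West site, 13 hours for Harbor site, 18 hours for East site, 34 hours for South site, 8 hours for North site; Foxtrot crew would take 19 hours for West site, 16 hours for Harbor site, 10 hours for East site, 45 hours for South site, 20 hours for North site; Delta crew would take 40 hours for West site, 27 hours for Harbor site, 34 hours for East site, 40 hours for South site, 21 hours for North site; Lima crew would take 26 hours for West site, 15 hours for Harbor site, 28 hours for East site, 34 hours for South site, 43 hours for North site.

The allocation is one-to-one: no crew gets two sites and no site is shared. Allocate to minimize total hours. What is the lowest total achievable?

Treat this as an assignment problem: match each crew to one site.
Optimal: Hotel crew→West site (11 hours), Foxtrot crew→East site (10 hours), Delta crew→North site (21 hours), Lima crew→Harbor site (15 hours) — total 11+10+21+15 = 57 hours.
Column-greedy (each site in turn goes to its cheapest remaining crew) gives 76 hours, worse by 19.
Every other assignment is strictly worse.

Minimum total: 57 hours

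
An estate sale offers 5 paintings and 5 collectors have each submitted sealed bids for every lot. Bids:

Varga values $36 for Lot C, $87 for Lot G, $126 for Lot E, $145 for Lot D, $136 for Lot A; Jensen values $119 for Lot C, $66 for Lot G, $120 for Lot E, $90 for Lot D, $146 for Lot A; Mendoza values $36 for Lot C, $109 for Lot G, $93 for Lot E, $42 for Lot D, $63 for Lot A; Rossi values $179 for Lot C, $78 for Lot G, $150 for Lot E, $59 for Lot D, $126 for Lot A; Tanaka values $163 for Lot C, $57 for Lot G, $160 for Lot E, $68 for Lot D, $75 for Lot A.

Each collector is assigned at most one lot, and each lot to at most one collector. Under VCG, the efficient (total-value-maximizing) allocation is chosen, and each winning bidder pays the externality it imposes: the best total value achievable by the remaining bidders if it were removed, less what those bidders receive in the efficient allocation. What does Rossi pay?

Efficient allocation: Varga→Lot D ($145), Jensen→Lot A ($146), Mendoza→Lot G ($109), Rossi→Lot C ($179), Tanaka→Lot E ($160); total welfare W = $739.
Rossi receives Lot C at value $179, so the others get W − 179 = $560.
Without Rossi: best allocation of the remaining 4 bidders over all 5 lots is Varga→Lot D ($145), Jensen→Lot A ($146), Mendoza→Lot G ($109), Tanaka→Lot C ($163), total $563.
VCG payment = (others' best without Rossi) − (others' welfare with Rossi) = 563 − 560 = $3.

Rossi pays $3.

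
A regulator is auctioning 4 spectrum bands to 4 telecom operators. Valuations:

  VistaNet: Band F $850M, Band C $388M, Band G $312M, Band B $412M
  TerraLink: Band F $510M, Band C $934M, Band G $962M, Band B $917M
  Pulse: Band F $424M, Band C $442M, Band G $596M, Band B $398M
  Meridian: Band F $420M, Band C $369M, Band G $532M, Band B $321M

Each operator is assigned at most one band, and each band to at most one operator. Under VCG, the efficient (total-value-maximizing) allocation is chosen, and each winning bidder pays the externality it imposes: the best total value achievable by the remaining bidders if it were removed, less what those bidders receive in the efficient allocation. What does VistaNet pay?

VistaNet pays $59M.

Efficient allocation: VistaNet→Band F ($850M), TerraLink→Band B ($917M), Pulse→Band C ($442M), Meridian→Band G ($532M); total welfare W = $2741M.
VistaNet receives Band F at value $850M, so the others get W − 850 = $1891M.
Without VistaNet: best allocation of the remaining 3 bidders over all 4 bands is TerraLink→Band C ($934M), Pulse→Band G ($596M), Meridian→Band F ($420M), total $1950M.
VCG payment = (others' best without VistaNet) − (others' welfare with VistaNet) = 1950 − 1891 = $59M.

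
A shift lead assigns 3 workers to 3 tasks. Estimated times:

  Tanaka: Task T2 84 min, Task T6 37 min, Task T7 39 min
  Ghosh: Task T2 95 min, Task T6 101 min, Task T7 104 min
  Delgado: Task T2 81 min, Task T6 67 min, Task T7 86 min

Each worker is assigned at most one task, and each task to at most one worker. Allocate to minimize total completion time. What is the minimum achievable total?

Optimal: Tanaka→Task T7 (39 min), Ghosh→Task T2 (95 min), Delgado→Task T6 (67 min) — total 39+95+67 = 201 min.
Min-entry greedy (repeatedly take the single cheapest remaining cell) gives 222 min, worse by 21.
Next-best assignment: Tanaka→Task T6, Ghosh→Task T2, Delgado→Task T7 = 218 min.
No other one-to-one assignment undercuts 201 min.

Minimum total: 201 min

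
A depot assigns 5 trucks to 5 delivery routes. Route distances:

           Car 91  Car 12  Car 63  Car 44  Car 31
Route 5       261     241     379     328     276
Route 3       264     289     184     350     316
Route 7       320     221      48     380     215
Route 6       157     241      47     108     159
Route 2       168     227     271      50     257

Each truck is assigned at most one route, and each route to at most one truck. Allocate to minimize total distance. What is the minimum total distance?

Treat this as an assignment problem: match each truck to one route.
Optimal: Car 91→Route 3 (264 km), Car 12→Route 5 (241 km), Car 63→Route 7 (48 km), Car 44→Route 2 (50 km), Car 31→Route 6 (159 km) — total 264+241+48+50+159 = 762 km.
Column-greedy (each route in turn goes to its cheapest remaining truck) gives 916 km, worse by 154.
Swapping Car 12↔Car 44 (Car 12→Route 2 227 km, Car 44→Route 5 328 km) adds 264.
No other one-to-one assignment undercuts 762 km.

Minimum total: 762 km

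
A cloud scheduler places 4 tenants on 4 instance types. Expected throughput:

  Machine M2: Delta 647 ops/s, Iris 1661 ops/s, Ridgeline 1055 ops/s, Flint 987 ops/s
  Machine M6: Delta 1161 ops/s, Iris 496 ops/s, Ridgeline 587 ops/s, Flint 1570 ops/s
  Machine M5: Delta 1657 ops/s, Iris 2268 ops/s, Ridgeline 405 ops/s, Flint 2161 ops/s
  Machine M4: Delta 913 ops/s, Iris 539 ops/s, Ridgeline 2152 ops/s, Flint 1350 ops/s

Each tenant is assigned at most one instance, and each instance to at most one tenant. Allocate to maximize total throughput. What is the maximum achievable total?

Maximum total: 7135 ops/s

Optimal: Delta→Machine M6 (1161 ops/s), Iris→Machine M2 (1661 ops/s), Ridgeline→Machine M4 (2152 ops/s), Flint→Machine M5 (2161 ops/s) — total 1161+1661+2152+2161 = 7135 ops/s.
No other one-to-one assignment exceeds 7135 ops/s.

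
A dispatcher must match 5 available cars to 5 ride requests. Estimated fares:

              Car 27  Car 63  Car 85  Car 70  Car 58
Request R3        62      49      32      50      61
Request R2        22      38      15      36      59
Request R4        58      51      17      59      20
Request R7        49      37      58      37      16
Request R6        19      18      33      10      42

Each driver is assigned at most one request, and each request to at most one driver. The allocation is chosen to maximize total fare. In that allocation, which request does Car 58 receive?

Car 58 receives Request R6.

Optimal: Car 27→Request R3 ($62), Car 63→Request R2 ($38), Car 85→Request R7 ($58), Car 70→Request R4 ($59), Car 58→Request R6 ($42) — total 62+38+58+59+42 = $259.
Checked against all permutations: $259 is optimal.
Car 58's own top request is Request R3 ($61), but forcing Car 58→Request R3 and reassigning the rest optimally gives only $240 — worse by 19.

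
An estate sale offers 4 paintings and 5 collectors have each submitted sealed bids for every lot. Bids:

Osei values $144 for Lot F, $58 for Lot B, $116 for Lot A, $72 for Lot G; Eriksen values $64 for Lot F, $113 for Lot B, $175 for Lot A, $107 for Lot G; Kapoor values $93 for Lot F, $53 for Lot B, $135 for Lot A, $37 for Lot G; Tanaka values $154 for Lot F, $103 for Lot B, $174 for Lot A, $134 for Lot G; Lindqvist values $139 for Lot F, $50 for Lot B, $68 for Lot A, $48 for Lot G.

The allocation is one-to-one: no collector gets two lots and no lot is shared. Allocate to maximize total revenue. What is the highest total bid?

Maximum total: $526

Optimal: Osei→Lot F ($144), Eriksen→Lot B ($113), Kapoor→Lot A ($135), Tanaka→Lot G ($134) — total 144+113+135+134 = $526.
Row-greedy (each collector in turn takes its best remaining lot) gives $506, worse by 20.
Swapping Tanaka↔Osei (Tanaka→Lot F $154, Osei→Lot G $72) loses 52.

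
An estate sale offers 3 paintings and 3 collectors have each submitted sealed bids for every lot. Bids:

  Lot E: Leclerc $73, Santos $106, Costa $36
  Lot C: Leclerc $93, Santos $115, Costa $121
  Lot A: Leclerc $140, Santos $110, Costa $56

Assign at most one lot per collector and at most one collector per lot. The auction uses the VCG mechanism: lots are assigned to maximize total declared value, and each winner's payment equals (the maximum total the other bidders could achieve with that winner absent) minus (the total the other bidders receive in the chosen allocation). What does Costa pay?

Costa pays $9.

Efficient allocation: Leclerc→Lot A ($140), Santos→Lot E ($106), Costa→Lot C ($121); total welfare W = $367.
Costa receives Lot C at value $121, so the others get W − 121 = $246.
Without Costa: best allocation of the remaining 2 bidders over all 3 lots is Leclerc→Lot A ($140), Santos→Lot C ($115), total $255.
VCG payment = (others' best without Costa) − (others' welfare with Costa) = 255 − 246 = $9.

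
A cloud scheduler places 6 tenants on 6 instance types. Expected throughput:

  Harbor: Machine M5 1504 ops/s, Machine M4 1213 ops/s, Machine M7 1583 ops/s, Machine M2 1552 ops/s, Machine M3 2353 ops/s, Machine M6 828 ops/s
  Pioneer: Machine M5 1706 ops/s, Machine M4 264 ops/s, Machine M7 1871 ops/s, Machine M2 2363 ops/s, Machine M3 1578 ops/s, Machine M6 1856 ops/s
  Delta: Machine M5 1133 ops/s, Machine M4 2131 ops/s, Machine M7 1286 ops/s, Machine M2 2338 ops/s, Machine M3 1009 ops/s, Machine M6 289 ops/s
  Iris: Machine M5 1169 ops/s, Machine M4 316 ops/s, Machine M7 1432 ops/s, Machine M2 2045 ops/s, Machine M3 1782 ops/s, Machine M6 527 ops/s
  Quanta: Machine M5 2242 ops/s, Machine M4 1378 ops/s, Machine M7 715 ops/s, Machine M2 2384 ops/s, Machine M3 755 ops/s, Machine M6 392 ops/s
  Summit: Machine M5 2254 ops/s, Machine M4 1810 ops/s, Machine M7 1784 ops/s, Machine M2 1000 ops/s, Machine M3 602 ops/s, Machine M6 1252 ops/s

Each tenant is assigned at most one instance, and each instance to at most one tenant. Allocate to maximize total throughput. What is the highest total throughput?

Optimal: Harbor→Machine M3 (2353 ops/s), Pioneer→Machine M6 (1856 ops/s), Delta→Machine M4 (2131 ops/s), Iris→Machine M2 (2045 ops/s), Quanta→Machine M5 (2242 ops/s), Summit→Machine M7 (1784 ops/s) — total 2353+1856+2131+2045+2242+1784 = 12411 ops/s.
Row-greedy (each tenant in turn takes its best remaining instance) gives 11773 ops/s, worse by 638.
Every other assignment is strictly worse.

Max total: 12411 ops/s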